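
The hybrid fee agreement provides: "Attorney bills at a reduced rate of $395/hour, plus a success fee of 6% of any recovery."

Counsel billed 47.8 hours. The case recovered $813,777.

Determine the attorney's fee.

$67,707.62

Hourly: 47.8 × $395 = $18,881.00
Success fee: 6% of $813,777 = $48,826.62
Total: $18,881.00 + $48,826.62 = $67,707.62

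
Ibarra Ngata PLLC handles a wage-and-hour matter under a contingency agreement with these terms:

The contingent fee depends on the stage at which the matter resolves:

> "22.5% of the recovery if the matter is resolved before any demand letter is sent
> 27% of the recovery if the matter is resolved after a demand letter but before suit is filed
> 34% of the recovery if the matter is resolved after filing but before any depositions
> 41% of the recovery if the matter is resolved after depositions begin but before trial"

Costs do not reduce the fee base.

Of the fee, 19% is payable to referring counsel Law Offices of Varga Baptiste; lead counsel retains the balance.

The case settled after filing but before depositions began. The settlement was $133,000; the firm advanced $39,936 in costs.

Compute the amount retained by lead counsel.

$36,628.20

Fee base is the gross recovery, $133,000; costs are reimbursed separately.
The matter settled after filing but before depositions began, so the 34% rate applies.
$133,000 × 34% = $45,220.00
Referral share: 19% of $45,220.00 = $8,591.80; lead counsel retains $45,220.00 − $8,591.80 = $36,628.20.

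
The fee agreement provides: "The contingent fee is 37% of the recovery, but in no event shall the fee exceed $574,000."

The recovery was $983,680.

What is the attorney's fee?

$363,961.60

37% of $983,680 = $363,961.60
That is under the $574,000 cap.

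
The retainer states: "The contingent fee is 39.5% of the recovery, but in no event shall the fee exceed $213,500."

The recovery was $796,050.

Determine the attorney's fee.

39.5% of $796,050 = $314,439.75
That exceeds the $213,500 cap, so the fee is capped at $213,500.

$213,500.00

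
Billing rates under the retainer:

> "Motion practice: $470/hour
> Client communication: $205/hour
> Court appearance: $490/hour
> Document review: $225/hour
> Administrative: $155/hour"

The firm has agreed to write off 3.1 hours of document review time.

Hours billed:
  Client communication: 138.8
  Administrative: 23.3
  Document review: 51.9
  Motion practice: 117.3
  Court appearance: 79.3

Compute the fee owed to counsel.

Motion practice: 117.3 × $470 = $55,131.00
Client communication: 138.8 × $205 = $28,454.00
Court appearance: 79.3 × $490 = $38,857.00
Document review: 51.9 × $225 = $11,677.50
Administrative: 23.3 × $155 = $3,611.50
Subtotal: $137,731.00
Write-off: 3.1 × $225 = $697.50
Total: $137,731.00 − $697.50 = $137,033.50

$137,033.50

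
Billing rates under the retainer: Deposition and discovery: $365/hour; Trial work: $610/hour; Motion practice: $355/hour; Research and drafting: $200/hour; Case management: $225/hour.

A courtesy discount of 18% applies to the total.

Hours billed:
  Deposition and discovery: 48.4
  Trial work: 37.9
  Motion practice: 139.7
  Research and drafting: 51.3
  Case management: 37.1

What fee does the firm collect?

$89,368.52

Deposition and discovery: 48.4 × $365 = $17,666.00
Trial work: 37.9 × $610 = $23,119.00
Motion practice: 139.7 × $355 = $49,593.50
Research and drafting: 51.3 × $200 = $10,260.00
Case management: 37.1 × $225 = $8,347.50
Subtotal: $108,986.00
Less 18% discount: −$19,617.48
Total: $108,986.00 − $19,617.48 = $89,368.52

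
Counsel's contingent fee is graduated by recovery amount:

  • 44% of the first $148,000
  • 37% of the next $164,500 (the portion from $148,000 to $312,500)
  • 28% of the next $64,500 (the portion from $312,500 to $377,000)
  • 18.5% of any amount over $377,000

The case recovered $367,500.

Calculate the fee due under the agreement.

$141,385.00

First $148,000 at 44% = $65,120.00
Next $164,500 at 37% = $60,865.00
Remaining $55,000 at 28% = $15,400.00
Fee: $65,120.00 + $60,865.00 + $15,400.00 = $141,385.00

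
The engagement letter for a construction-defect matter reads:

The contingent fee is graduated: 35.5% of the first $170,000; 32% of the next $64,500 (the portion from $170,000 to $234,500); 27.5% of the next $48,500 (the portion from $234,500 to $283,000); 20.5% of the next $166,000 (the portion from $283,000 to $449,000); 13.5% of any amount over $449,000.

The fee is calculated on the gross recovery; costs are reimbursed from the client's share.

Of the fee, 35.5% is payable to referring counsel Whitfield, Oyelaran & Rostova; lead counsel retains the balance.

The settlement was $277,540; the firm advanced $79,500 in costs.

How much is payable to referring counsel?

Fee base is the gross recovery, $277,540; costs are reimbursed separately.
First $170,000 at 35.5% = $60,350.00
Next $64,500 at 32% = $20,640.00
Remaining $43,040 at 27.5% = $11,836.00
Fee: $60,350.00 + $20,640.00 + $11,836.00 = $92,826.00
Referral share: 35.5% of $92,826.00 = $32,953.23; lead counsel retains $92,826.00 − $32,953.23 = $59,872.77.

$32,953.23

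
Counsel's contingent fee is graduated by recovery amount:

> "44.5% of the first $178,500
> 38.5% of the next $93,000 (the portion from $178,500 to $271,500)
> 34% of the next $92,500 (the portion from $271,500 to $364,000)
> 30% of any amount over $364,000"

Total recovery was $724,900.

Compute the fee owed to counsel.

First $178,500 at 44.5% = $79,432.50
Next $93,000 at 38.5% = $35,805.00
Next $92,500 at 34% = $31,450.00
Remaining $360,900 at 30% = $108,270.00
Fee: $79,432.50 + $35,805.00 + $31,450.00 + $108,270.00 = $254,957.50

$254,957.50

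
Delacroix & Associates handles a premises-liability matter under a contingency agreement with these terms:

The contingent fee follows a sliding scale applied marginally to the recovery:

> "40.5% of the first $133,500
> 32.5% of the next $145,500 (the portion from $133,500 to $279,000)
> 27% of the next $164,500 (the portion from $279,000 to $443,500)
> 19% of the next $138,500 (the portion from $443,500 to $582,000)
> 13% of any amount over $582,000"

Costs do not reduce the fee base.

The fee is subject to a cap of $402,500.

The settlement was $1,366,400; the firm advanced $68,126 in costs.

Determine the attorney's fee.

Fee base is the gross recovery, $1,366,400; costs are reimbursed separately.
First $133,500 at 40.5% = $54,067.50
Next $145,500 at 32.5% = $47,287.50
Next $164,500 at 27% = $44,415.00
Next $138,500 at 19% = $26,315.00
Remaining $784,400 at 13% = $101,972.00
Fee: $54,067.50 + $47,287.50 + $44,415.00 + $26,315.00 + $101,972.00 = $274,057.00
$274,057.00 is under the $402,500 cap.

$274,057.00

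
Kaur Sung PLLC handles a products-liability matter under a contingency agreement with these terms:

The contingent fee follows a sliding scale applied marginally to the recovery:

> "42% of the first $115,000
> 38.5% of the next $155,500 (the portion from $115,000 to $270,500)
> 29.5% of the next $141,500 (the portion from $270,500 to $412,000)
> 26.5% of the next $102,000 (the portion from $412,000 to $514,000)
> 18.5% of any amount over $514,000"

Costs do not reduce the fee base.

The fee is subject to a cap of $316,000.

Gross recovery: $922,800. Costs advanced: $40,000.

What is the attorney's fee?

Fee base is the gross recovery, $922,800; costs are reimbursed separately.
First $115,000 at 42% = $48,300.00
Next $155,500 at 38.5% = $59,867.50
Next $141,500 at 29.5% = $41,742.50
Next $102,000 at 26.5% = $27,030.00
Remaining $408,800 at 18.5% = $75,628.00
Fee: $48,300.00 + $59,867.50 + $41,742.50 + $27,030.00 + $75,628.00 = $252,568.00
$252,568.00 is under the $316,000 cap.

$252,568.00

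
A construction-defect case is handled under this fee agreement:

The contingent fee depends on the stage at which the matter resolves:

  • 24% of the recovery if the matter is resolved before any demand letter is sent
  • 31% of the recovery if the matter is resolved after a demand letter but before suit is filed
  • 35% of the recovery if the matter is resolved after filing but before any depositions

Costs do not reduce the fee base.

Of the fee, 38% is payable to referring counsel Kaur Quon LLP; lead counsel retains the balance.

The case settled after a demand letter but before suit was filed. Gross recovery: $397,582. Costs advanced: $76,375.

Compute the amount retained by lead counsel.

$76,415.26

Fee base is the gross recovery, $397,582; costs are reimbursed separately.
The matter settled after a demand letter but before suit was filed, so the 31% rate applies.
$397,582 × 31% = $123,250.42
Referral share: 38% of $123,250.42 = $46,835.16; lead counsel retains $123,250.42 − $46,835.16 = $76,415.26.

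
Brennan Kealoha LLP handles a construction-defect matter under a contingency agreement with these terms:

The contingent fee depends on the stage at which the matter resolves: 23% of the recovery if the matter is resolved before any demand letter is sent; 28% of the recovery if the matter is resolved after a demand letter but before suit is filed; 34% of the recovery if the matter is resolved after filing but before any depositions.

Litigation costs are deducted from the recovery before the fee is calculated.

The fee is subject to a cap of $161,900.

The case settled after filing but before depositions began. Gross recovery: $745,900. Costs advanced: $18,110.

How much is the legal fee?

Fee base (net of costs): $745,900 − $18,110 = $727,790
The matter settled after filing but before depositions began, so the 34% rate applies.
$727,790 × 34% = $247,448.60
$247,448.60 exceeds the $161,900 cap, so the fee is capped at $161,900.00.

$161,900.00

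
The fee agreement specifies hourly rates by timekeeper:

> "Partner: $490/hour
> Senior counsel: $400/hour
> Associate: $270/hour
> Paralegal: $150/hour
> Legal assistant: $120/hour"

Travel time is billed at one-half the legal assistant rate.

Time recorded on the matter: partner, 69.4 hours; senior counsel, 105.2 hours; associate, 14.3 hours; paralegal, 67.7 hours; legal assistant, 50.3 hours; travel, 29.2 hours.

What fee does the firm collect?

Partner: 69.4 × $490 = $34,006.00
Senior counsel: 105.2 × $400 = $42,080.00
Associate: 14.3 × $270 = $3,861.00
Paralegal: 67.7 × $150 = $10,155.00
Legal assistant: 50.3 × $120 = $6,036.00
Subtotal: $34,006.00 + $42,080.00 + $3,861.00 + $10,155.00 + $6,036.00 = $96,138.00
Travel: 29.2 × ($120 ÷ 2) = 29.2 × $60.00 = $1,752.00
Total: $96,138.00 + $1,752.00 = $97,890.00

$97,890.00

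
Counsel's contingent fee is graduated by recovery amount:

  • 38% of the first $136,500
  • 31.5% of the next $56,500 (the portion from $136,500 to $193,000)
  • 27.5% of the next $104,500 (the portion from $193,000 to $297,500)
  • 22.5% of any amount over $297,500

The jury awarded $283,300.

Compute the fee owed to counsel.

First $136,500 at 38% = $51,870.00
Next $56,500 at 31.5% = $17,797.50
Remaining $90,300 at 27.5% = $24,832.50
Fee: $51,870.00 + $17,797.50 + $24,832.50 = $94,500.00

$94,500.00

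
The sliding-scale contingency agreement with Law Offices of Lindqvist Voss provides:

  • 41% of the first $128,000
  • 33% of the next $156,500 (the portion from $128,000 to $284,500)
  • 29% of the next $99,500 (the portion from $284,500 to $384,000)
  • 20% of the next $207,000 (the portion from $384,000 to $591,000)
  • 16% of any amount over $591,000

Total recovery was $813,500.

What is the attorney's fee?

First $128,000 at 41% = $52,480.00
Next $156,500 at 33% = $51,645.00
Next $99,500 at 29% = $28,855.00
Next $207,000 at 20% = $41,400.00
Remaining $222,500 at 16% = $35,600.00
Fee: $52,480.00 + $51,645.00 + $28,855.00 + $41,400.00 + $35,600.00 = $209,980.00

$209,980.00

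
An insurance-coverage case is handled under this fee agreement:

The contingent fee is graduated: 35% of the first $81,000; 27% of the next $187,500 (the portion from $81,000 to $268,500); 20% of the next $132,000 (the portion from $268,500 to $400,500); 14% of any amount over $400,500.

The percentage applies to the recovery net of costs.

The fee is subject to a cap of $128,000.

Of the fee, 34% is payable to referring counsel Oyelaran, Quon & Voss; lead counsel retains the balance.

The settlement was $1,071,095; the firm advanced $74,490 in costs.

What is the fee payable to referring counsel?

$43,520.00

Fee base (net of costs): $1,071,095 − $74,490 = $996,605
First $81,000 at 35% = $28,350.00
Next $187,500 at 27% = $50,625.00
Next $132,000 at 20% = $26,400.00
Remaining $596,105 at 14% = $83,454.70
Fee: $28,350.00 + $50,625.00 + $26,400.00 + $83,454.70 = $188,829.70
$188,829.70 exceeds the $128,000 cap, so the fee is capped at $128,000.00.
Referral share: 34% of $128,000.00 = $43,520.00; lead counsel retains $128,000.00 − $43,520.00 = $84,480.00.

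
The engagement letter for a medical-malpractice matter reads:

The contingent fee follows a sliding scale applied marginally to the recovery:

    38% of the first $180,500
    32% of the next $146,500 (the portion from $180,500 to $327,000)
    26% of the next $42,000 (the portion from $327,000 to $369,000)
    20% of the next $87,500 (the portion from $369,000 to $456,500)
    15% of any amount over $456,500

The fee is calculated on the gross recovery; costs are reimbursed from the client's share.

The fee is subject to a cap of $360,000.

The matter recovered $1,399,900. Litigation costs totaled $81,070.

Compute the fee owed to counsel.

$285,400.00

Fee base is the gross recovery, $1,399,900; costs are reimbursed separately.
First $180,500 at 38% = $68,590.00
Next $146,500 at 32% = $46,880.00
Next $42,000 at 26% = $10,920.00
Next $87,500 at 20% = $17,500.00
Remaining $943,400 at 15% = $141,510.00
Fee: $68,590.00 + $46,880.00 + $10,920.00 + $17,500.00 + $141,510.00 = $285,400.00
$285,400.00 is under the $360,000 cap.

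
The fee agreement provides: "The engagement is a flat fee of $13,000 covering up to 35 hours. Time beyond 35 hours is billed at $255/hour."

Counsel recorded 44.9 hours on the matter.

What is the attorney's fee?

Flat fee: $13,000.00
Excess hours: 44.9 − 35 = 9.9
Overrun: 9.9 × $255 = $2,524.50
Total: $13,000.00 + $2,524.50 = $15,524.50

$15,524.50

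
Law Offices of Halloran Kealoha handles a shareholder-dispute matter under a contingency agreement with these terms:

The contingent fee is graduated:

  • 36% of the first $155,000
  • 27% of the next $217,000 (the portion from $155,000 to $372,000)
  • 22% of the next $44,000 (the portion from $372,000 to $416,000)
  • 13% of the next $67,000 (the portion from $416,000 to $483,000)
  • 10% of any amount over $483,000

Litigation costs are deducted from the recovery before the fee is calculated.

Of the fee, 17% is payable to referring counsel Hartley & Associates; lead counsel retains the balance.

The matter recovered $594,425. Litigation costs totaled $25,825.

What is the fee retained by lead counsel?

$117,312.20

Fee base (net of costs): $594,425 − $25,825 = $568,600
First $155,000 at 36% = $55,800.00
Next $217,000 at 27% = $58,590.00
Next $44,000 at 22% = $9,680.00
Next $67,000 at 13% = $8,710.00
Remaining $85,600 at 10% = $8,560.00
Fee: $55,800.00 + $58,590.00 + $9,680.00 + $8,710.00 + $8,560.00 = $141,340.00
Referral share: 17% of $141,340.00 = $24,027.80; lead counsel retains $141,340.00 − $24,027.80 = $117,312.20.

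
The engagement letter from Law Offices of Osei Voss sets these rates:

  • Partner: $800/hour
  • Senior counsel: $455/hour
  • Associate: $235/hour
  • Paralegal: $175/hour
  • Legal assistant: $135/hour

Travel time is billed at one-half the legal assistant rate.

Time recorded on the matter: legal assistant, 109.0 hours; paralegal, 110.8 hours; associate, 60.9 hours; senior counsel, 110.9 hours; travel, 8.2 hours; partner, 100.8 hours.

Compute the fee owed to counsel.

Partner: 100.8 × $800 = $80,640.00
Senior counsel: 110.9 × $455 = $50,459.50
Associate: 60.9 × $235 = $14,311.50
Paralegal: 110.8 × $175 = $19,390.00
Legal assistant: 109.0 × $135 = $14,715.00
Subtotal: $80,640.00 + $50,459.50 + $14,311.50 + $19,390.00 + $14,715.00 = $179,516.00
Travel: 8.2 × ($135 ÷ 2) = 8.2 × $67.50 = $553.50
Total: $179,516.00 + $553.50 = $180,069.50

$180,069.50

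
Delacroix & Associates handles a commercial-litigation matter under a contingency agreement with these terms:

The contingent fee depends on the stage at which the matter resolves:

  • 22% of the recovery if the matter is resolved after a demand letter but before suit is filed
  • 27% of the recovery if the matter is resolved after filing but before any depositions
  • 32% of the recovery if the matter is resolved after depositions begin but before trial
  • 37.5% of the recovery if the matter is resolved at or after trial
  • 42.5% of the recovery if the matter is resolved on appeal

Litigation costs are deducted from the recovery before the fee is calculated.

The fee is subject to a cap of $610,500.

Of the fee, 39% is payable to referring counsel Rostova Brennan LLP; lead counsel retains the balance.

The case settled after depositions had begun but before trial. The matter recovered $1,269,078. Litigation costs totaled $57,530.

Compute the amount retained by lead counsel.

Fee base (net of costs): $1,269,078 − $57,530 = $1,211,548
The matter settled after depositions had begun but before trial, so the 32% rate applies.
$1,211,548 × 32% = $387,695.36
$387,695.36 is under the $610,500 cap.
Referral share: 39% of $387,695.36 = $151,201.19; lead counsel retains $387,695.36 − $151,201.19 = $236,494.17.

$236,494.17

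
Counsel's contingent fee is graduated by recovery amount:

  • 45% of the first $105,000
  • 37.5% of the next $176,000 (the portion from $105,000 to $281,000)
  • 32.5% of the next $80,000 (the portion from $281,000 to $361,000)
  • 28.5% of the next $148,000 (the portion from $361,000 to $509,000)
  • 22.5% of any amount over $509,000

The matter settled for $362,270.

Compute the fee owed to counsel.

First $105,000 at 45% = $47,250.00
Next $176,000 at 37.5% = $66,000.00
Next $80,000 at 32.5% = $26,000.00
Remaining $1,270 at 28.5% = $361.95
Fee: $47,250.00 + $66,000.00 + $26,000.00 + $361.95 = $139,611.95

$139,611.95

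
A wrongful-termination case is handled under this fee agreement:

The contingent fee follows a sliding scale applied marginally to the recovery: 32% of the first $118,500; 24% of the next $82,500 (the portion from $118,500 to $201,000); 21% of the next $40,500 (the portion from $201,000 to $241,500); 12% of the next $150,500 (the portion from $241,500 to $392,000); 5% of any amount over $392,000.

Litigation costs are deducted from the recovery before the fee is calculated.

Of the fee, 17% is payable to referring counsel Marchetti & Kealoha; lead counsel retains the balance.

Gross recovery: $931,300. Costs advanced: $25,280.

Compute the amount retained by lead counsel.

$91,288.38

Fee base (net of costs): $931,300 − $25,280 = $906,020
First $118,500 at 32% = $37,920.00
Next $82,500 at 24% = $19,800.00
Next $40,500 at 21% = $8,505.00
Next $150,500 at 12% = $18,060.00
Remaining $514,020 at 5% = $25,701.00
Fee: $37,920.00 + $19,800.00 + $8,505.00 + $18,060.00 + $25,701.00 = $109,986.00
Referral share: 17% of $109,986.00 = $18,697.62; lead counsel retains $109,986.00 − $18,697.62 = $91,288.38.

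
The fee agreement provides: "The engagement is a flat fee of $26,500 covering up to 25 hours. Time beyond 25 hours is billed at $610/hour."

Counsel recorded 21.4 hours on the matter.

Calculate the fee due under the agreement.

21.4 hours is within the 25-hour scope; only the flat fee applies.

$26,500.00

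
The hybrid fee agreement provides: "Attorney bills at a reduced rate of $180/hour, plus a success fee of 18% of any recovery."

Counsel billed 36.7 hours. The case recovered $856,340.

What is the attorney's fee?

Hourly: 36.7 × $180 = $6,606.00
Success fee: 18% of $856,340 = $154,141.20
Total: $6,606.00 + $154,141.20 = $160,747.20

$160,747.20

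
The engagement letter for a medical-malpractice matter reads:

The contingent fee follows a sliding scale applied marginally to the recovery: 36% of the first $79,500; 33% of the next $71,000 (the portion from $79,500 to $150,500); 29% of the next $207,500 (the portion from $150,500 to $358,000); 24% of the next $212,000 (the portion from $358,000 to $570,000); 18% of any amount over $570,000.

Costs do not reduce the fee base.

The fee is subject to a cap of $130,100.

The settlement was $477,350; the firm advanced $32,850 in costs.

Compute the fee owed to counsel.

$130,100.00

Fee base is the gross recovery, $477,350; costs are reimbursed separately.
First $79,500 at 36% = $28,620.00
Next $71,000 at 33% = $23,430.00
Next $207,500 at 29% = $60,175.00
Remaining $119,350 at 24% = $28,644.00
Fee: $28,620.00 + $23,430.00 + $60,175.00 + $28,644.00 = $140,869.00
$140,869.00 exceeds the $130,100 cap, so the fee is capped at $130,100.00.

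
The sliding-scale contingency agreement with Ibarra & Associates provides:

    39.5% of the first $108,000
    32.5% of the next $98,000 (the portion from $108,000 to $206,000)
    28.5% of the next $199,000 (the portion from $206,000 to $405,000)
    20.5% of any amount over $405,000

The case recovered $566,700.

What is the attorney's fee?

$164,373.50

First $108,000 at 39.5% = $42,660.00
Next $98,000 at 32.5% = $31,850.00
Next $199,000 at 28.5% = $56,715.00
Remaining $161,700 at 20.5% = $33,148.50
Fee: $42,660.00 + $31,850.00 + $56,715.00 + $33,148.50 = $164,373.50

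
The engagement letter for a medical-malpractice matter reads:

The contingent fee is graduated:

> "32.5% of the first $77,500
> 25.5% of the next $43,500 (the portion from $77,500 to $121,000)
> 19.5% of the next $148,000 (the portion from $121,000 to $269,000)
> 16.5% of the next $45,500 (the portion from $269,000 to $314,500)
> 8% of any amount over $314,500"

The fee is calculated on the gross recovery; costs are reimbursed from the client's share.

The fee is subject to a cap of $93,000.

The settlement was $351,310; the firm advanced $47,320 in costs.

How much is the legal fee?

Fee base is the gross recovery, $351,310; costs are reimbursed separately.
First $77,500 at 32.5% = $25,187.50
Next $43,500 at 25.5% = $11,092.50
Next $148,000 at 19.5% = $28,860.00
Next $45,500 at 16.5% = $7,507.50
Remaining $36,810 at 8% = $2,944.80
Fee: $25,187.50 + $11,092.50 + $28,860.00 + $7,507.50 + $2,944.80 = $75,592.30
$75,592.30 is under the $93,000 cap.

$75,592.30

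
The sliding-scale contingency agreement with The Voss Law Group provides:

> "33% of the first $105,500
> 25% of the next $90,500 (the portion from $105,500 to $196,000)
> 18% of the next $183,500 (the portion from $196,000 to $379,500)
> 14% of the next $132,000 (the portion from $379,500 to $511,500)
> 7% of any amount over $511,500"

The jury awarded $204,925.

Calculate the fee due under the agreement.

First $105,500 at 33% = $34,815.00
Next $90,500 at 25% = $22,625.00
Remaining $8,925 at 18% = $1,606.50
Fee: $34,815.00 + $22,625.00 + $1,606.50 = $59,046.50

$59,046.50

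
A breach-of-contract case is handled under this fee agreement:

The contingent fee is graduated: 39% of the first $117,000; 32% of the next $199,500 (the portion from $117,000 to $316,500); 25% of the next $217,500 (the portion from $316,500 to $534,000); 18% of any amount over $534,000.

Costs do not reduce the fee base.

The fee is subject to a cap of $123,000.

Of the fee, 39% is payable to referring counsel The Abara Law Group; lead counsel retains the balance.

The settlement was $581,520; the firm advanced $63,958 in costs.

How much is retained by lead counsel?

Fee base is the gross recovery, $581,520; costs are reimbursed separately.
First $117,000 at 39% = $45,630.00
Next $199,500 at 32% = $63,840.00
Next $217,500 at 25% = $54,375.00
Remaining $47,520 at 18% = $8,553.60
Fee: $45,630.00 + $63,840.00 + $54,375.00 + $8,553.60 = $172,398.60
$172,398.60 exceeds the $123,000 cap, so the fee is capped at $123,000.00.
Referral share: 39% of $123,000.00 = $47,970.00; lead counsel retains $123,000.00 − $47,970.00 = $75,030.00.

$75,030.00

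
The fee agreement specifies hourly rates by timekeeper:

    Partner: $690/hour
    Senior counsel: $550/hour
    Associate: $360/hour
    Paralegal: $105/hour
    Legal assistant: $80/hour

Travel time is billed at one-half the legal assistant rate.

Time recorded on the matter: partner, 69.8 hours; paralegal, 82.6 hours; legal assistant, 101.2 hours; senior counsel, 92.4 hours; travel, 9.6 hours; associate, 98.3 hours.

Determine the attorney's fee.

$151,523.00

Partner: 69.8 × $690 = $48,162.00
Senior counsel: 92.4 × $550 = $50,820.00
Associate: 98.3 × $360 = $35,388.00
Paralegal: 82.6 × $105 = $8,673.00
Legal assistant: 101.2 × $80 = $8,096.00
Subtotal: $48,162.00 + $50,820.00 + $35,388.00 + $8,673.00 + $8,096.00 = $151,139.00
Travel: 9.6 × ($80 ÷ 2) = 9.6 × $40.00 = $384.00
Total: $151,139.00 + $384.00 = $151,523.00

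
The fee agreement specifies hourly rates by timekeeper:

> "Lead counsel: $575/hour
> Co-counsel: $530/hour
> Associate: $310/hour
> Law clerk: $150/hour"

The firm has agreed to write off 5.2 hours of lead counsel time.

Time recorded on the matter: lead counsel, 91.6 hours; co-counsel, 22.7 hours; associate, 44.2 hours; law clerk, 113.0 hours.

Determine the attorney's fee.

$92,363.00

Lead counsel: 91.6 × $575 = $52,670.00
Co-counsel: 22.7 × $530 = $12,031.00
Associate: 44.2 × $310 = $13,702.00
Law clerk: 113.0 × $150 = $16,950.00
Subtotal: $95,353.00
Write-off: 5.2 × $575 = $2,990.00
Total: $95,353.00 − $2,990.00 = $92,363.00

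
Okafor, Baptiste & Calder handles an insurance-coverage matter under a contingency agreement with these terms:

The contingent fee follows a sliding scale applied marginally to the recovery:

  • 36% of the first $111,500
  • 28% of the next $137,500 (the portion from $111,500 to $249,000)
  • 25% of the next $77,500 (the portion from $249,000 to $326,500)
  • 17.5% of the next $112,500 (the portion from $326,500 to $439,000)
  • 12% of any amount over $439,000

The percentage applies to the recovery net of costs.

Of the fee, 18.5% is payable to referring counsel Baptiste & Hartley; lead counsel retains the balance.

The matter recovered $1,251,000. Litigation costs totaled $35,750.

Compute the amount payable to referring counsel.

$39,007.71

Fee base (net of costs): $1,251,000 − $35,750 = $1,215,250
First $111,500 at 36% = $40,140.00
Next $137,500 at 28% = $38,500.00
Next $77,500 at 25% = $19,375.00
Next $112,500 at 17.5% = $19,687.50
Remaining $776,250 at 12% = $93,150.00
Fee: $40,140.00 + $38,500.00 + $19,375.00 + $19,687.50 + $93,150.00 = $210,852.50
Referral share: 18.5% of $210,852.50 = $39,007.71; lead counsel retains $210,852.50 − $39,007.71 = $171,844.79.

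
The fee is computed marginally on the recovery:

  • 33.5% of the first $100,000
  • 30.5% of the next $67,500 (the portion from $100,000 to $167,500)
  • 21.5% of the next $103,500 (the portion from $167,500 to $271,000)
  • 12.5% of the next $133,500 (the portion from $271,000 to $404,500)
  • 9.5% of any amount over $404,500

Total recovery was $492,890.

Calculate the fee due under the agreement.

$101,424.55

First $100,000 at 33.5% = $33,500.00
Next $67,500 at 30.5% = $20,587.50
Next $103,500 at 21.5% = $22,252.50
Next $133,500 at 12.5% = $16,687.50
Remaining $88,390 at 9.5% = $8,397.05
Fee: $33,500.00 + $20,587.50 + $22,252.50 + $16,687.50 + $8,397.05 = $101,424.55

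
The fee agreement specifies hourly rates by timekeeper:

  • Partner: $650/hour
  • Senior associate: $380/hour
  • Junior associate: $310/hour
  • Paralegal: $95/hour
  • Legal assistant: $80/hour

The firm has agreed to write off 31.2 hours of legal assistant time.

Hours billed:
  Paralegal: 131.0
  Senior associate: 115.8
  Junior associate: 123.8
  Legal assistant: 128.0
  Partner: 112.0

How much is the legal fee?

Partner: 112.0 × $650 = $72,800.00
Senior associate: 115.8 × $380 = $44,004.00
Junior associate: 123.8 × $310 = $38,378.00
Paralegal: 131.0 × $95 = $12,445.00
Legal assistant: 128.0 × $80 = $10,240.00
Subtotal: $177,867.00
Write-off: 31.2 × $80 = $2,496.00
Total: $177,867.00 − $2,496.00 = $175,371.00

$175,371.00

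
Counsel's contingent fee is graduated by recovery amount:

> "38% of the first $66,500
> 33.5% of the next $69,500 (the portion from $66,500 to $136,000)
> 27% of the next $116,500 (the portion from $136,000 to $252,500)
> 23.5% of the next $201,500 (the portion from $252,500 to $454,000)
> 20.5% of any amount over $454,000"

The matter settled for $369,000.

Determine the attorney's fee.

First $66,500 at 38% = $25,270.00
Next $69,500 at 33.5% = $23,282.50
Next $116,500 at 27% = $31,455.00
Remaining $116,500 at 23.5% = $27,377.50
Fee: $25,270.00 + $23,282.50 + $31,455.00 + $27,377.50 = $107,385.00

$107,385.00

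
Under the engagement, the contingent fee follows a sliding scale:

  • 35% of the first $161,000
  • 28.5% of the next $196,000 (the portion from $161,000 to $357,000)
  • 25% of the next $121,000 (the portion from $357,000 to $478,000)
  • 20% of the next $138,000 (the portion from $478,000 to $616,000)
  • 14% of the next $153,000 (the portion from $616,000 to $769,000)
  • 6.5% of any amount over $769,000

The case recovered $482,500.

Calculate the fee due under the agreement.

First $161,000 at 35% = $56,350.00
Next $196,000 at 28.5% = $55,860.00
Next $121,000 at 25% = $30,250.00
Remaining $4,500 at 20% = $900.00
Fee: $56,350.00 + $55,860.00 + $30,250.00 + $900.00 = $143,360.00

$143,360.00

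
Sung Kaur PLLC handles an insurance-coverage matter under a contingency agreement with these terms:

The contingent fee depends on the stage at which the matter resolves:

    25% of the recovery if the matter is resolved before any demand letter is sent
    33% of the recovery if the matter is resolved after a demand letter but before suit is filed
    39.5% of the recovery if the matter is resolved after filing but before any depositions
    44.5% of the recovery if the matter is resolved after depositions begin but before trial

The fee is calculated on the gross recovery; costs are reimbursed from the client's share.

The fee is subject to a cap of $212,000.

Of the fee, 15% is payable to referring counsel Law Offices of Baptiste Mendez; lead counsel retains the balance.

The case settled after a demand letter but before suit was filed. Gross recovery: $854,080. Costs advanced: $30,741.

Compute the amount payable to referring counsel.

Fee base is the gross recovery, $854,080; costs are reimbursed separately.
The matter settled after a demand letter but before suit was filed, so the 33% rate applies.
$854,080 × 33% = $281,846.40
$281,846.40 exceeds the $212,000 cap, so the fee is capped at $212,000.00.
Referral share: 15% of $212,000.00 = $31,800.00; lead counsel retains $212,000.00 − $31,800.00 = $180,200.00.

$31,800.00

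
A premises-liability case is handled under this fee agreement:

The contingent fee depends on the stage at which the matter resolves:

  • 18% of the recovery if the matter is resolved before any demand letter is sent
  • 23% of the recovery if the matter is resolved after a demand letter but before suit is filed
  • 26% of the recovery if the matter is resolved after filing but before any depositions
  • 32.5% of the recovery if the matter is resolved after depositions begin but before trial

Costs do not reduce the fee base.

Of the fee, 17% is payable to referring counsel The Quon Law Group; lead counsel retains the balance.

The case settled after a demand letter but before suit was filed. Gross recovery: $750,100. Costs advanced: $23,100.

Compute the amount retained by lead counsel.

$143,194.09

Fee base is the gross recovery, $750,100; costs are reimbursed separately.
The matter settled after a demand letter but before suit was filed, so the 23% rate applies.
$750,100 × 23% = $172,523.00
Referral share: 17% of $172,523.00 = $29,328.91; lead counsel retains $172,523.00 − $29,328.91 = $143,194.09.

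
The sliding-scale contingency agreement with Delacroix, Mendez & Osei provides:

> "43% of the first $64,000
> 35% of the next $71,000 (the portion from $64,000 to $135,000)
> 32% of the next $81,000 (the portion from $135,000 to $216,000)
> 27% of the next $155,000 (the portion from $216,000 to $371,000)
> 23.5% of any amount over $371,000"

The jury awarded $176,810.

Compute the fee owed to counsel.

$65,749.20

First $64,000 at 43% = $27,520.00
Next $71,000 at 35% = $24,850.00
Remaining $41,810 at 32% = $13,379.20
Fee: $27,520.00 + $24,850.00 + $13,379.20 = $65,749.20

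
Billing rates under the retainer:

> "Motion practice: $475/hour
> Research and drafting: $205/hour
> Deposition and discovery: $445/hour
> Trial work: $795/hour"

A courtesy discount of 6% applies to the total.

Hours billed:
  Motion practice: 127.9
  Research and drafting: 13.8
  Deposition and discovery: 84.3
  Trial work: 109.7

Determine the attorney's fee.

Motion practice: 127.9 × $475 = $60,752.50
Research and drafting: 13.8 × $205 = $2,829.00
Deposition and discovery: 84.3 × $445 = $37,513.50
Trial work: 109.7 × $795 = $87,211.50
Subtotal: $188,306.50
Less 6% discount: −$11,298.39
Total: $188,306.50 − $11,298.39 = $177,008.11

$177,008.11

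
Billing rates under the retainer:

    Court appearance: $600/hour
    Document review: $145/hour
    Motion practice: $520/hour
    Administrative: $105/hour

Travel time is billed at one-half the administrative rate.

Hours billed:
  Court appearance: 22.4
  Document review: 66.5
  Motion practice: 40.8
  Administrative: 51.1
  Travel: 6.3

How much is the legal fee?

$49,994.75

Court appearance: 22.4 × $600 = $13,440.00
Document review: 66.5 × $145 = $9,642.50
Motion practice: 40.8 × $520 = $21,216.00
Administrative: 51.1 × $105 = $5,365.50
Subtotal: $13,440.00 + $9,642.50 + $21,216.00 + $5,365.50 = $49,664.00
Travel: 6.3 × ($105 ÷ 2) = 6.3 × $52.50 = $330.75
Total: $49,664.00 + $330.75 = $49,994.75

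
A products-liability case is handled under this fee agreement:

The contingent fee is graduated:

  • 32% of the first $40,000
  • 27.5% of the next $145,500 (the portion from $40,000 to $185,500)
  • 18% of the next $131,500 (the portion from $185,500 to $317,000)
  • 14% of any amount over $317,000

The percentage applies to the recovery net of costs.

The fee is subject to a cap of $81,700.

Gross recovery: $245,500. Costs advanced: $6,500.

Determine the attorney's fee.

Fee base (net of costs): $245,500 − $6,500 = $239,000
First $40,000 at 32% = $12,800.00
Next $145,500 at 27.5% = $40,012.50
Remaining $53,500 at 18% = $9,630.00
Fee: $12,800.00 + $40,012.50 + $9,630.00 = $62,442.50
$62,442.50 is under the $81,700 cap.

$62,442.50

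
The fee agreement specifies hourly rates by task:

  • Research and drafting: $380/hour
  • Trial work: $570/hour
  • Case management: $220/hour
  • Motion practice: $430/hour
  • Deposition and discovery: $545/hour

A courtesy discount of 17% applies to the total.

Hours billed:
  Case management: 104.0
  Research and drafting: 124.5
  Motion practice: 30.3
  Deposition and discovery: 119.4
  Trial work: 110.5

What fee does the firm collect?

Research and drafting: 124.5 × $380 = $47,310.00
Trial work: 110.5 × $570 = $62,985.00
Case management: 104.0 × $220 = $22,880.00
Motion practice: 30.3 × $430 = $13,029.00
Deposition and discovery: 119.4 × $545 = $65,073.00
Subtotal: $211,277.00
Less 17% discount: −$35,917.09
Total: $211,277.00 − $35,917.09 = $175,359.91

$175,359.91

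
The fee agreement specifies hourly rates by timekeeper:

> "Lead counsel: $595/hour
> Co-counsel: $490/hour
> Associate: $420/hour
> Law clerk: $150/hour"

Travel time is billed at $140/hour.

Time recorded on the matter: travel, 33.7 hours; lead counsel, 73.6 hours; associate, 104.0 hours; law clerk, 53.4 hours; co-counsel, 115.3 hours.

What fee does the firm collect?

Lead counsel: 73.6 × $595 = $43,792.00
Co-counsel: 115.3 × $490 = $56,497.00
Associate: 104.0 × $420 = $43,680.00
Law clerk: 53.4 × $150 = $8,010.00
Subtotal: $43,792.00 + $56,497.00 + $43,680.00 + $8,010.00 = $151,979.00
Travel: 33.7 × $140 = $4,718.00
Total: $151,979.00 + $4,718.00 = $156,697.00

$156,697.00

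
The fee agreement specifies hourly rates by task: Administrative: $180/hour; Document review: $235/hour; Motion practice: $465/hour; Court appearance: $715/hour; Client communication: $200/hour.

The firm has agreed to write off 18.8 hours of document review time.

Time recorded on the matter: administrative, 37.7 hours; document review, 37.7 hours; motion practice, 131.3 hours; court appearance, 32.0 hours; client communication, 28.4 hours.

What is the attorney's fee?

$100,842.00

Administrative: 37.7 × $180 = $6,786.00
Document review: 37.7 × $235 = $8,859.50
Motion practice: 131.3 × $465 = $61,054.50
Court appearance: 32.0 × $715 = $22,880.00
Client communication: 28.4 × $200 = $5,680.00
Subtotal: $105,260.00
Write-off: 18.8 × $235 = $4,418.00
Total: $105,260.00 − $4,418.00 = $100,842.00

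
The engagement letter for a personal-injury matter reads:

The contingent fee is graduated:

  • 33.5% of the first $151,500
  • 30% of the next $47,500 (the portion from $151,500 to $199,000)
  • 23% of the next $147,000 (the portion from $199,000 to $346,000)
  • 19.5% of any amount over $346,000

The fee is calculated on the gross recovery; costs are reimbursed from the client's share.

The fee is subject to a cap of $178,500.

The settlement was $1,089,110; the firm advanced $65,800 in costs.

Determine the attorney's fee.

Fee base is the gross recovery, $1,089,110; costs are reimbursed separately.
First $151,500 at 33.5% = $50,752.50
Next $47,500 at 30% = $14,250.00
Next $147,000 at 23% = $33,810.00
Remaining $743,110 at 19.5% = $144,906.45
Fee: $50,752.50 + $14,250.00 + $33,810.00 + $144,906.45 = $243,718.95
$243,718.95 exceeds the $178,500 cap, so the fee is capped at $178,500.00.

$178,500.00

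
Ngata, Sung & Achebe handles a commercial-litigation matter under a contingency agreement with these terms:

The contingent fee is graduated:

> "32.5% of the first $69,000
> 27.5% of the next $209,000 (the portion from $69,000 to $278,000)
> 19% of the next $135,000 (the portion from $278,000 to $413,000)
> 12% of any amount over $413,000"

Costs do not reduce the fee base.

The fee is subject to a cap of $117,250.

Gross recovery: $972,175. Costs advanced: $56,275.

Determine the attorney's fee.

Fee base is the gross recovery, $972,175; costs are reimbursed separately.
First $69,000 at 32.5% = $22,425.00
Next $209,000 at 27.5% = $57,475.00
Next $135,000 at 19% = $25,650.00
Remaining $559,175 at 12% = $67,101.00
Fee: $22,425.00 + $57,475.00 + $25,650.00 + $67,101.00 = $172,651.00
$172,651.00 exceeds the $117,250 cap, so the fee is capped at $117,250.00.

$117,250.00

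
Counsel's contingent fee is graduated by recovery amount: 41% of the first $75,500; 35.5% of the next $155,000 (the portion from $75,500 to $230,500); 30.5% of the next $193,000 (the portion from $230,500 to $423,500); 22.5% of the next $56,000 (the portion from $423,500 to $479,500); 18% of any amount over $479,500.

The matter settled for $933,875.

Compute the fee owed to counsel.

$239,232.50

First $75,500 at 41% = $30,955.00
Next $155,000 at 35.5% = $55,025.00
Next $193,000 at 30.5% = $58,865.00
Next $56,000 at 22.5% = $12,600.00
Remaining $454,375 at 18% = $81,787.50
Fee: $30,955.00 + $55,025.00 + $58,865.00 + $12,600.00 + $81,787.50 = $239,232.50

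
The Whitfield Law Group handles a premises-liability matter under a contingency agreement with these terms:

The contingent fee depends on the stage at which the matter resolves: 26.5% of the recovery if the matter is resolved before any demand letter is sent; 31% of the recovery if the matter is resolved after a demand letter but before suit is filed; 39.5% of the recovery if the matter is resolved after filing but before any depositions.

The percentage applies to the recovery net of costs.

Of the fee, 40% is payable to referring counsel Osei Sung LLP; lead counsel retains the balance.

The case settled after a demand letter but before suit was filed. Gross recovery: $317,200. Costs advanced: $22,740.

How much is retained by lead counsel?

Fee base (net of costs): $317,200 − $22,740 = $294,460
The matter settled after a demand letter but before suit was filed, so the 31% rate applies.
$294,460 × 31% = $91,282.60
Referral share: 40% of $91,282.60 = $36,513.04; lead counsel retains $91,282.60 − $36,513.04 = $54,769.56.

$54,769.56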